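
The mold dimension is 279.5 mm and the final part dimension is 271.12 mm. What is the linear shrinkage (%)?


Shrinkage = (mold - part) / mold * 100
= (279.5 - 271.12) / 279.5 * 100
= 8.38 / 279.5 * 100
= 3.0%

3.0%


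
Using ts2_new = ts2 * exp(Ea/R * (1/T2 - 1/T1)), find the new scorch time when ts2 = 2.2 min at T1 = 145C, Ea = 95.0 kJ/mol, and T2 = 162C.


Convert temperatures: T1 = 145 + 273.15 = 418.15 K, T2 = 162 + 273.15 = 435.15 K
ts2_new = 2.2 * exp(95000 / 8.314 * (1/435.15 - 1/418.15))
1/T2 - 1/T1 = -9.3428e-05
ts2_new = 0.76 min

0.76 min


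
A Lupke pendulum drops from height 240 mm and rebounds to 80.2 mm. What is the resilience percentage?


Resilience = h_rebound / h_drop * 100
= 80.2 / 240 * 100
= 33.4%

33.4%


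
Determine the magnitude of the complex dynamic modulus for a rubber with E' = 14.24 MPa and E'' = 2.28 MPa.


|E*| = sqrt(E'^2 + E''^2)
= sqrt(14.24^2 + 2.28^2)
= sqrt(202.7776 + 5.1984)
= 14.421 MPa

14.421 MPa


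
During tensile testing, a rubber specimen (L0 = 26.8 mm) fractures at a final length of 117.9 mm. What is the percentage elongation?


Elongation = (Lf - L0) / L0 * 100
= (117.9 - 26.8) / 26.8 * 100
= 91.1 / 26.8 * 100
= 339.9%

339.9%


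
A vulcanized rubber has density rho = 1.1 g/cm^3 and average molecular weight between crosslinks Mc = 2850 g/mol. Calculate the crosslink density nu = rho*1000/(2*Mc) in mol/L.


nu = rho * 1000 / (2 * Mc)
nu = 1.1 * 1000 / (2 * 2850)
nu = 1100.0 / 5700
nu = 0.1930 mol/L

0.1930 mol/L


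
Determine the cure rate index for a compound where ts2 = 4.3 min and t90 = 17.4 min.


CRI = 100 / (t90 - ts2)
= 100 / (17.4 - 4.3)
= 100 / 13.1
= 7.63 min^-1

7.63 min^-1


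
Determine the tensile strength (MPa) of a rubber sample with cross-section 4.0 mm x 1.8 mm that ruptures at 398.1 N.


Area = width * thickness = 4.0 * 1.8 = 7.2 mm^2
TS = force / area = 398.1 / 7.2 = 55.29 MPa

55.29 MPa


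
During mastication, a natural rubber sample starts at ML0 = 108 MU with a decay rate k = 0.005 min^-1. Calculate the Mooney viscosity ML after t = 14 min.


ML = ML0 * exp(-k * t)
ML = 108 * exp(-0.005 * 14)
ML = 108 * 0.9324
ML = 100.7 MU

100.7 MU


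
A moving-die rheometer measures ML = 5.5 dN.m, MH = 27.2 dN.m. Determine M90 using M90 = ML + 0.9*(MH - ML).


M90 = ML + 0.9 * (MH - ML)
M90 = 5.5 + 0.9 * (27.2 - 5.5)
M90 = 5.5 + 0.9 * 21.7
M90 = 25.03 dN.m

25.03 dN.m


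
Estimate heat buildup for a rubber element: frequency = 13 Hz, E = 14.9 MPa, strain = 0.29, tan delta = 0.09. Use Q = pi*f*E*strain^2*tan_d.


Q = pi * f * E * strain^2 * tan_d
= pi * 13 * 14.9 * 0.29^2 * 0.09
= pi * 13 * 14.9 * 0.0841 * 0.09
= 4.6059

Q = 4.6059


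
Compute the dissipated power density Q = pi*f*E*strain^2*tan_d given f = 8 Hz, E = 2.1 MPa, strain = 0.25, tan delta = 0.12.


Q = pi * f * E * strain^2 * tan_d
= pi * 8 * 2.1 * 0.25^2 * 0.12
= pi * 8 * 2.1 * 0.0625 * 0.12
= 0.3958

Q = 0.3958


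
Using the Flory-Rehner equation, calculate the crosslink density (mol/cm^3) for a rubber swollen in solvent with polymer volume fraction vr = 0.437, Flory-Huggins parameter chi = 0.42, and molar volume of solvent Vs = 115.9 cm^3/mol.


ln(1 - vr) = ln(1 - 0.437) = -0.5745
Numerator = -((-0.5745) + 0.437 + 0.42 * 0.437^2) = 0.0573
Denominator = 115.9 * (0.437^(1/3) - 0.437/2) = 62.6275
nu = 0.0573 / 62.6275 = 9.1443e-04 mol/cm^3

9.1443e-04 mol/cm^3


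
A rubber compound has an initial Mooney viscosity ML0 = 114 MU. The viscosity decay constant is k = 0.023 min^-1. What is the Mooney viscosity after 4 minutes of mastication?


ML = ML0 * exp(-k * t)
ML = 114 * exp(-0.023 * 4)
ML = 114 * 0.9121
ML = 103.98 MU

103.98 MU


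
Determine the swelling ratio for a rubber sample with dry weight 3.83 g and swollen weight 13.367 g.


Q = W_swollen / W_dry
Q = 13.367 / 3.83
Q = 3.49

Q = 3.49


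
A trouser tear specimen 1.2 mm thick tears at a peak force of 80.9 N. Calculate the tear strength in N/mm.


Tear strength = force / thickness
= 80.9 / 1.2
= 67.42 N/mm

67.42 N/mm


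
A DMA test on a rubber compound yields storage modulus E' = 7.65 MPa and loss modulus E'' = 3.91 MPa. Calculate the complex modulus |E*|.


|E*| = sqrt(E'^2 + E''^2)
= sqrt(7.65^2 + 3.91^2)
= sqrt(58.5225 + 15.2881)
= 8.591 MPa

8.591 MPa


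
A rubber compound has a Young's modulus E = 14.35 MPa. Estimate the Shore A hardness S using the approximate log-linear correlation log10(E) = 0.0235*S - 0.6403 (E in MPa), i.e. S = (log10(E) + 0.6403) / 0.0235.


log10(E) = 0.0235*S - 0.6403  =>  S = (log10(E) + 0.6403) / 0.0235
log10(14.35) = 1.156852
S = (1.156852 + 0.6403) / 0.0235 = 1.797152 / 0.0235
S = 76.5

Shore A = 76.5


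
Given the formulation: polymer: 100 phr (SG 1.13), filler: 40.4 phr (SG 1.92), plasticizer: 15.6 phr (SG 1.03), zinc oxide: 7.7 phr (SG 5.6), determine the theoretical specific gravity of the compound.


Sum of weights = 163.7
Volume contributions:
  polymer: 100/1.13 = 88.4956
  filler: 40.4/1.92 = 21.0417
  plasticizer: 15.6/1.03 = 15.1456
  zinc oxide: 7.7/5.6 = 1.3750
Sum of volumes = 126.0579
SG = 163.7 / 126.0579 = 1.299

SG = 1.299


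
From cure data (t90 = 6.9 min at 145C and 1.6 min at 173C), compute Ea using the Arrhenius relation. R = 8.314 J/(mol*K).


T1 = 418.15 K, T2 = 446.15 K
1/T1 - 1/T2 = 1.5009e-04
ln(t1/t2) = ln(6.9/1.6) = 1.4615
Ea = 8.314 * 1.4615 / 1.5009e-04 = 80959.7374 J/mol
Ea = 80.96 kJ/mol

80.96 kJ/mol


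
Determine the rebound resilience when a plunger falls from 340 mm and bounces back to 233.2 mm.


Resilience = h_rebound / h_drop * 100
= 233.2 / 340 * 100
= 68.6%

68.6%


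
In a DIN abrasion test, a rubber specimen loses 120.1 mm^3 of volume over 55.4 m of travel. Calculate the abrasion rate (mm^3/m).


Rate = volume_loss / distance
= 120.1 / 55.4
= 2.168 mm^3/m

2.168 mm^3/m


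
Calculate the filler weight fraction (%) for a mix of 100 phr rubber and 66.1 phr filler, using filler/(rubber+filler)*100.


Filler % = filler / (rubber + filler) * 100
= 66.1 / (100 + 66.1) * 100
= 66.1 / 166.1 * 100
= 39.8%

39.8%


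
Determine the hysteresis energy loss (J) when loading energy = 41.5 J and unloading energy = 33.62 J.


Hysteresis loss = loading - unloading
= 41.5 - 33.62
= 7.88 J

7.88 J


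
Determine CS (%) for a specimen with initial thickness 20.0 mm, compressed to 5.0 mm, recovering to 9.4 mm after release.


CS = (t0 - recovered) / (t0 - ts) * 100
= (20.0 - 9.4) / (20.0 - 5.0) * 100
= 10.6 / 15.0 * 100
= 70.7%

70.7%


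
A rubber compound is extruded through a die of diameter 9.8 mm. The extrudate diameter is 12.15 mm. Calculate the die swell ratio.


Die swell ratio = D_extrudate / D_die
= 12.15 / 9.8
= 1.24

Die swell = 1.24


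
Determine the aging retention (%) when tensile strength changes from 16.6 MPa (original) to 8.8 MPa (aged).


Retention = aged / original * 100
= 8.8 / 16.6 * 100
= 53.0%

53.0%


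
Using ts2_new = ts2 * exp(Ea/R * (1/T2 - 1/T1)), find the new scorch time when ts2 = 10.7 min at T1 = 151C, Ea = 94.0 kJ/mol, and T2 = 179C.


Convert temperatures: T1 = 151 + 273.15 = 424.15 K, T2 = 179 + 273.15 = 452.15 K
ts2_new = 10.7 * exp(94000 / 8.314 * (1/452.15 - 1/424.15))
1/T2 - 1/T1 = -1.4600e-04
ts2_new = 2.05 min

2.05 min


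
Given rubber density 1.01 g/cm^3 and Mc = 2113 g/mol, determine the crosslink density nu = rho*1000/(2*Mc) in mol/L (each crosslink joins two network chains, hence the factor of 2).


nu = rho * 1000 / (2 * Mc)
nu = 1.01 * 1000 / (2 * 2113)
nu = 1010.0 / 4226
nu = 0.2390 mol/L

0.2390 mol/L


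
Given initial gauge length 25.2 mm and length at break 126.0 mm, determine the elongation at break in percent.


Elongation = (Lf - L0) / L0 * 100
= (126.0 - 25.2) / 25.2 * 100
= 100.8 / 25.2 * 100
= 400.0%

400.0%


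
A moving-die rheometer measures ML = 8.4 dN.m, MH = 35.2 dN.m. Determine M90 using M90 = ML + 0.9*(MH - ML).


M90 = ML + 0.9 * (MH - ML)
M90 = 8.4 + 0.9 * (35.2 - 8.4)
M90 = 8.4 + 0.9 * 26.8
M90 = 32.52 dN.m

32.52 dN.m


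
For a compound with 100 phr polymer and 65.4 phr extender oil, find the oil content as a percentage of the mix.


Oil % = oil / (100 + oil) * 100
= 65.4 / (100 + 65.4) * 100
= 65.4 / 165.4 * 100
= 39.54%

39.54%


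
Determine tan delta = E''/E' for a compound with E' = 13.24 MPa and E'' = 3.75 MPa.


tan delta = E'' / E'
= 3.75 / 13.24
= 0.2832

tan delta = 0.2832


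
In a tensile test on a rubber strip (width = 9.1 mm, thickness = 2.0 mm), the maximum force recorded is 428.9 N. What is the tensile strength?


Area = width * thickness = 9.1 * 2.0 = 18.2 mm^2
TS = force / area = 428.9 / 18.2 = 23.57 MPa

23.57 MPa


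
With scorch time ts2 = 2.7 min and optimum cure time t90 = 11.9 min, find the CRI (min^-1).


CRI = 100 / (t90 - ts2)
= 100 / (11.9 - 2.7)
= 100 / 9.2
= 10.87 min^-1

10.87 min^-1


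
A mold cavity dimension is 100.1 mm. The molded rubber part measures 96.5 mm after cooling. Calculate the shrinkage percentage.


Shrinkage = (mold - part) / mold * 100
= (100.1 - 96.5) / 100.1 * 100
= 3.6 / 100.1 * 100
= 3.6%

3.6%


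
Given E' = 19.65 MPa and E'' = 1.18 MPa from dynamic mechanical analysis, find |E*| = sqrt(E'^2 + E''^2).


|E*| = sqrt(E'^2 + E''^2)
= sqrt(19.65^2 + 1.18^2)
= sqrt(386.1225 + 1.3924)
= 19.685 MPa

19.685 MPa


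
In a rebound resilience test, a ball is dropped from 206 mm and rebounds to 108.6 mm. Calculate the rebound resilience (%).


Resilience = h_rebound / h_drop * 100
= 108.6 / 206 * 100
= 52.7%

52.7%


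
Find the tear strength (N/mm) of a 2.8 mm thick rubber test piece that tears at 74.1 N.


Tear strength = force / thickness
= 74.1 / 2.8
= 26.46 N/mm

26.46 N/mm


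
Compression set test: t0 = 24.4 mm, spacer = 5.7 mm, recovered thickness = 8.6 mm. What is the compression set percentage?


CS = (t0 - recovered) / (t0 - ts) * 100
= (24.4 - 8.6) / (24.4 - 5.7) * 100
= 15.8 / 18.7 * 100
= 84.5%

84.5%


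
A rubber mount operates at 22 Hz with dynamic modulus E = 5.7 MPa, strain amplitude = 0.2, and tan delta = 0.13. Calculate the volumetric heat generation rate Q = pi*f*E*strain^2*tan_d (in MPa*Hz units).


Q = pi * f * E * strain^2 * tan_d
= pi * 22 * 5.7 * 0.2^2 * 0.13
= pi * 22 * 5.7 * 0.0400 * 0.13
= 2.0486

Q = 2.0486


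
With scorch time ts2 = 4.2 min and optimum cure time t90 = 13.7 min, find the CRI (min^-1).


CRI = 100 / (t90 - ts2)
= 100 / (13.7 - 4.2)
= 100 / 9.5
= 10.53 min^-1

10.53 min^-1


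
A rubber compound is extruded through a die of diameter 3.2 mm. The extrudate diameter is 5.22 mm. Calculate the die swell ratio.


Die swell ratio = D_extrudate / D_die
= 5.22 / 3.2
= 1.631

Die swell = 1.631


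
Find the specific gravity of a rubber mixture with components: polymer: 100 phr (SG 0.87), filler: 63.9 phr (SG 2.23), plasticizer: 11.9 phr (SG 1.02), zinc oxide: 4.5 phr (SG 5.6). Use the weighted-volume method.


Sum of weights = 180.3
Volume contributions:
  polymer: 100/0.87 = 114.9425
  filler: 63.9/2.23 = 28.6547
  plasticizer: 11.9/1.02 = 11.6667
  zinc oxide: 4.5/5.6 = 0.8036
Sum of volumes = 156.0675
SG = 180.3 / 156.0675 = 1.155

SG = 1.155


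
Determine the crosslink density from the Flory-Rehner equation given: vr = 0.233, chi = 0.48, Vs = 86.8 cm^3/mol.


ln(1 - vr) = ln(1 - 0.233) = -0.2653
Numerator = -((-0.2653) + 0.233 + 0.48 * 0.233^2) = 0.0062
Denominator = 86.8 * (0.233^(1/3) - 0.233/2) = 43.2997
nu = 0.0062 / 43.2997 = 1.4341e-04 mol/cm^3

1.4341e-04 mol/cm^3


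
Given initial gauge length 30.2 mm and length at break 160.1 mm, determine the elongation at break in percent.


Elongation = (Lf - L0) / L0 * 100
= (160.1 - 30.2) / 30.2 * 100
= 129.9 / 30.2 * 100
= 430.1%

430.1%


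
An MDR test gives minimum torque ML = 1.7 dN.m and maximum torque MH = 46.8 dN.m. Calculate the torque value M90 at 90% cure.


M90 = ML + 0.9 * (MH - ML)
M90 = 1.7 + 0.9 * (46.8 - 1.7)
M90 = 1.7 + 0.9 * 45.1
M90 = 42.29 dN.m

42.29 dN.m


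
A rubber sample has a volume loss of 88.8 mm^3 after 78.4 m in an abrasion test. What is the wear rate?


Rate = volume_loss / distance
= 88.8 / 78.4
= 1.133 mm^3/m

1.133 mm^3/m


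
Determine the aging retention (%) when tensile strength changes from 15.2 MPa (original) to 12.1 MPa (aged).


Retention = aged / original * 100
= 12.1 / 15.2 * 100
= 79.6%

79.6%


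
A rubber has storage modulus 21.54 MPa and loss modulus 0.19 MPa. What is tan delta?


tan delta = E'' / E'
= 0.19 / 21.54
= 0.0088

tan delta = 0.0088


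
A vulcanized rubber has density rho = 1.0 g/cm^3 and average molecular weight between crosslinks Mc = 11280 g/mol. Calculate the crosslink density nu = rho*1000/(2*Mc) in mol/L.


nu = rho * 1000 / (2 * Mc)
nu = 1.0 * 1000 / (2 * 11280)
nu = 1000.0 / 22560
nu = 0.0443 mol/L

0.0443 mol/L


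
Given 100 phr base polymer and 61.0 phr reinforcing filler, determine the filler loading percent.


Filler % = filler / (rubber + filler) * 100
= 61.0 / (100 + 61.0) * 100
= 61.0 / 161.0 * 100
= 37.89%

37.89%


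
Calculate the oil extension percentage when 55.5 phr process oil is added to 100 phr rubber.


Oil % = oil / (100 + oil) * 100
= 55.5 / (100 + 55.5) * 100
= 55.5 / 155.5 * 100
= 35.69%

35.69%


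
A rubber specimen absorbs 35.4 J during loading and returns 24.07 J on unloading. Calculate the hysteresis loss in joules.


Hysteresis loss = loading - unloading
= 35.4 - 24.07
= 11.33 J

11.33 J


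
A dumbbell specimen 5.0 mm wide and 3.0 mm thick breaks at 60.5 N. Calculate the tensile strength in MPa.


Area = width * thickness = 5.0 * 3.0 = 15.0 mm^2
TS = force / area = 60.5 / 15.0 = 4.03 MPa

4.03 MPa


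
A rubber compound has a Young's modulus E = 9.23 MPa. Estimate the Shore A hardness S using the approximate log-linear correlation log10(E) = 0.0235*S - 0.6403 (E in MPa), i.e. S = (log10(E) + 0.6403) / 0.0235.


log10(E) = 0.0235*S - 0.6403  =>  S = (log10(E) + 0.6403) / 0.0235
log10(9.23) = 0.965202
S = (0.965202 + 0.6403) / 0.0235 = 1.605502 / 0.0235
S = 68.3

Shore A = 68.3


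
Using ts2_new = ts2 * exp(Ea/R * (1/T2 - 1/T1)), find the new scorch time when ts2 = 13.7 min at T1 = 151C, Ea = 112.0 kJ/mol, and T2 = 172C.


Convert temperatures: T1 = 151 + 273.15 = 424.15 K, T2 = 172 + 273.15 = 445.15 K
ts2_new = 13.7 * exp(112000 / 8.314 * (1/445.15 - 1/424.15))
1/T2 - 1/T1 = -1.1122e-04
ts2_new = 3.06 min

3.06 min


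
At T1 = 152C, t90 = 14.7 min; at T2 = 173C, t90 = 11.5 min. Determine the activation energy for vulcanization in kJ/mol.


T1 = 425.15 K, T2 = 446.15 K
1/T1 - 1/T2 = 1.1071e-04
ln(t1/t2) = ln(14.7/11.5) = 0.2455
Ea = 8.314 * 0.2455 / 1.1071e-04 = 18435.9751 J/mol
Ea = 18.44 kJ/mol

18.44 kJ/mol


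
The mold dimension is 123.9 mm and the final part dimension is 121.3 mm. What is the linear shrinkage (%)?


Shrinkage = (mold - part) / mold * 100
= (123.9 - 121.3) / 123.9 * 100
= 2.6 / 123.9 * 100
= 2.1%

2.1%


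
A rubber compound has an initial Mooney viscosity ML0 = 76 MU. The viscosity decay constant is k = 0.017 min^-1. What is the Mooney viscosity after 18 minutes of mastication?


ML = ML0 * exp(-k * t)
ML = 76 * exp(-0.017 * 18)
ML = 76 * 0.7364
ML = 55.97 MU

55.97 MU


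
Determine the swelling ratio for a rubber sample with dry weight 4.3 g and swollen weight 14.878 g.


Q = W_swollen / W_dry
Q = 14.878 / 4.3
Q = 3.46

Q = 3.46


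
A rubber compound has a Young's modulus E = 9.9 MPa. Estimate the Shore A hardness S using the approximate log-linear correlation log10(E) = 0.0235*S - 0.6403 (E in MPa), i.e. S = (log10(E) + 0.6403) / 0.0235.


log10(E) = 0.0235*S - 0.6403  =>  S = (log10(E) + 0.6403) / 0.0235
log10(9.9) = 0.995635
S = (0.995635 + 0.6403) / 0.0235 = 1.635935 / 0.0235
S = 69.6

Shore A = 69.6


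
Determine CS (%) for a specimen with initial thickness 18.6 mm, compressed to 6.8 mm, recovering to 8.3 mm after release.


CS = (t0 - recovered) / (t0 - ts) * 100
= (18.6 - 8.3) / (18.6 - 6.8) * 100
= 10.3 / 11.8 * 100
= 87.3%

87.3%


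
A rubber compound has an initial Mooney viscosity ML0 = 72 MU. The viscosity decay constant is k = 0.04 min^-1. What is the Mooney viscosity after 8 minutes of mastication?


ML = ML0 * exp(-k * t)
ML = 72 * exp(-0.04 * 8)
ML = 72 * 0.7261
ML = 52.28 MU

52.28 MU


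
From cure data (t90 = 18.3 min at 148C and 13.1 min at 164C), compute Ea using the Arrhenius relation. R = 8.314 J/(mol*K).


T1 = 421.15 K, T2 = 437.15 K
1/T1 - 1/T2 = 8.6907e-05
ln(t1/t2) = ln(18.3/13.1) = 0.3343
Ea = 8.314 * 0.3343 / 8.6907e-05 = 31980.0538 J/mol
Ea = 31.98 kJ/mol

31.98 kJ/mol


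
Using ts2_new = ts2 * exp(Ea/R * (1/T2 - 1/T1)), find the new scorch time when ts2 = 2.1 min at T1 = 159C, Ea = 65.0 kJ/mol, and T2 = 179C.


Convert temperatures: T1 = 159 + 273.15 = 432.15 K, T2 = 179 + 273.15 = 452.15 K
ts2_new = 2.1 * exp(65000 / 8.314 * (1/452.15 - 1/432.15))
1/T2 - 1/T1 = -1.0236e-04
ts2_new = 0.94 min

0.94 min


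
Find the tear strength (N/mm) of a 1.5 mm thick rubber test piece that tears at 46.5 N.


Tear strength = force / thickness
= 46.5 / 1.5
= 31.0 N/mm

31.0 N/mm


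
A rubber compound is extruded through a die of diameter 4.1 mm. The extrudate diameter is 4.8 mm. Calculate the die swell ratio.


Die swell ratio = D_extrudate / D_die
= 4.8 / 4.1
= 1.171

Die swell = 1.171


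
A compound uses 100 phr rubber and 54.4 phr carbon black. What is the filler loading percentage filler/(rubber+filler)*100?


Filler % = filler / (rubber + filler) * 100
= 54.4 / (100 + 54.4) * 100
= 54.4 / 154.4 * 100
= 35.23%

35.23%


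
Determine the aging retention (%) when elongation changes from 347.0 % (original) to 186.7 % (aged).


Retention = aged / original * 100
= 186.7 / 347.0 * 100
= 53.8%

53.8%


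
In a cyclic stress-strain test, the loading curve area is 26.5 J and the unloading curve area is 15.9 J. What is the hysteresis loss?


Hysteresis loss = loading - unloading
= 26.5 - 15.9
= 10.6 J

10.6 J


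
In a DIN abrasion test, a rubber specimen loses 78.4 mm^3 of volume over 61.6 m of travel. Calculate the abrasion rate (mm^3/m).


Rate = volume_loss / distance
= 78.4 / 61.6
= 1.273 mm^3/m

1.273 mm^3/m


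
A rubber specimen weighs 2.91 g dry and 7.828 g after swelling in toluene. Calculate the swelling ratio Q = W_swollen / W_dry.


Q = W_swollen / W_dry
Q = 7.828 / 2.91
Q = 2.69

Q = 2.69


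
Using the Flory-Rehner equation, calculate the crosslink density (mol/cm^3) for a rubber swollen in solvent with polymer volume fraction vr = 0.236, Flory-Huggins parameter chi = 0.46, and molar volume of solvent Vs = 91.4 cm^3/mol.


ln(1 - vr) = ln(1 - 0.236) = -0.2692
Numerator = -((-0.2692) + 0.236 + 0.46 * 0.236^2) = 0.0076
Denominator = 91.4 * (0.236^(1/3) - 0.236/2) = 45.6977
nu = 0.0076 / 45.6977 = 1.6560e-04 mol/cm^3

1.6560e-04 mol/cm^3


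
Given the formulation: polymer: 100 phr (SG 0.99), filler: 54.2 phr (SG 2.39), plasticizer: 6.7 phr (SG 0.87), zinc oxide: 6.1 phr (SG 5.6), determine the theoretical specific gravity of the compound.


Sum of weights = 167.0
Volume contributions:
  polymer: 100/0.99 = 101.0101
  filler: 54.2/2.39 = 22.6778
  plasticizer: 6.7/0.87 = 7.7011
  zinc oxide: 6.1/5.6 = 1.0893
Sum of volumes = 132.4784
SG = 167.0 / 132.4784 = 1.261

SG = 1.261


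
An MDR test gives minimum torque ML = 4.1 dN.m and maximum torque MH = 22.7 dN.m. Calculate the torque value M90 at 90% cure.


M90 = ML + 0.9 * (MH - ML)
M90 = 4.1 + 0.9 * (22.7 - 4.1)
M90 = 4.1 + 0.9 * 18.6
M90 = 20.84 dN.m

20.84 dN.m


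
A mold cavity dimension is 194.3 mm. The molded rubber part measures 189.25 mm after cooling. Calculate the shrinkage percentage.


Shrinkage = (mold - part) / mold * 100
= (194.3 - 189.25) / 194.3 * 100
= 5.05 / 194.3 * 100
= 2.6%

2.6%


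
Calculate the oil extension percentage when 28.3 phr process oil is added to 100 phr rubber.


Oil % = oil / (100 + oil) * 100
= 28.3 / (100 + 28.3) * 100
= 28.3 / 128.3 * 100
= 22.06%

22.06%


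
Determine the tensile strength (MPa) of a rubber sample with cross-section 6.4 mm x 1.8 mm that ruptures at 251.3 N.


Area = width * thickness = 6.4 * 1.8 = 11.52 mm^2
TS = force / area = 251.3 / 11.52 = 21.81 MPa

21.81 MPa


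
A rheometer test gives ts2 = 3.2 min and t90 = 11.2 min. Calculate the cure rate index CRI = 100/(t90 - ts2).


CRI = 100 / (t90 - ts2)
= 100 / (11.2 - 3.2)
= 100 / 8.0
= 12.5 min^-1

12.5 min^-1


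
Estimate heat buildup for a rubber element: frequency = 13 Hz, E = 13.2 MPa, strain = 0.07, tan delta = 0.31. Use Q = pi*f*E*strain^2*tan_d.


Q = pi * f * E * strain^2 * tan_d
= pi * 13 * 13.2 * 0.07^2 * 0.31
= pi * 13 * 13.2 * 0.0049 * 0.31
= 0.8189

Q = 0.8189


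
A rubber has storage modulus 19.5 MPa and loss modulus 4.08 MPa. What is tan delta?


tan delta = E'' / E'
= 4.08 / 19.5
= 0.2092

tan delta = 0.2092


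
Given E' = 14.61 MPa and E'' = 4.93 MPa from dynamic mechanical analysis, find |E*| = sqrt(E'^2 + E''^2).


|E*| = sqrt(E'^2 + E''^2)
= sqrt(14.61^2 + 4.93^2)
= sqrt(213.4521 + 24.3049)
= 15.419 MPa

15.419 MPa


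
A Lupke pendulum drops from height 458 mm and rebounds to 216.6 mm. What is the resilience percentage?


Resilience = h_rebound / h_drop * 100
= 216.6 / 458 * 100
= 47.3%

47.3%


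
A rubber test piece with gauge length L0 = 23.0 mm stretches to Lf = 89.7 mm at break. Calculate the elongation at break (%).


Elongation = (Lf - L0) / L0 * 100
= (89.7 - 23.0) / 23.0 * 100
= 66.7 / 23.0 * 100
= 290.0%

290.0%


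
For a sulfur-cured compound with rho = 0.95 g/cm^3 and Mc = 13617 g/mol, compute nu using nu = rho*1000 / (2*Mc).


nu = rho * 1000 / (2 * Mc)
nu = 0.95 * 1000 / (2 * 13617)
nu = 950.0 / 27234
nu = 0.0349 mol/L

0.0349 mol/L


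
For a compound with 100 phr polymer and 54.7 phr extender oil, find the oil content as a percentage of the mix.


Oil % = oil / (100 + oil) * 100
= 54.7 / (100 + 54.7) * 100
= 54.7 / 154.7 * 100
= 35.36%

35.36%


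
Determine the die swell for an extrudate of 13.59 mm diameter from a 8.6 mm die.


Die swell ratio = D_extrudate / D_die
= 13.59 / 8.6
= 1.58

Die swell = 1.58


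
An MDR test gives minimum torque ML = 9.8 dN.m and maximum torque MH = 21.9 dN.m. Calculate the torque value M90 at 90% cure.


M90 = ML + 0.9 * (MH - ML)
M90 = 9.8 + 0.9 * (21.9 - 9.8)
M90 = 9.8 + 0.9 * 12.1
M90 = 20.69 dN.m

20.69 dN.m


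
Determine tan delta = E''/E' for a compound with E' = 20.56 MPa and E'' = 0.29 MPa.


tan delta = E'' / E'
= 0.29 / 20.56
= 0.0141

tan delta = 0.0141


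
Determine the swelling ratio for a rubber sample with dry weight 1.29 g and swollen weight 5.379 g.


Q = W_swollen / W_dry
Q = 5.379 / 1.29
Q = 4.17

Q = 4.17


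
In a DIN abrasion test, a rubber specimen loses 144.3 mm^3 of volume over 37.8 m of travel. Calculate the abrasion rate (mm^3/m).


Rate = volume_loss / distance
= 144.3 / 37.8
= 3.817 mm^3/m

3.817 mm^3/m


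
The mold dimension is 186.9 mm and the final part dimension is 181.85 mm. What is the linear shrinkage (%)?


Shrinkage = (mold - part) / mold * 100
= (186.9 - 181.85) / 186.9 * 100
= 5.05 / 186.9 * 100
= 2.7%

2.7%


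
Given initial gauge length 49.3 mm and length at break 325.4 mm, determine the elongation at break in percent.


Elongation = (Lf - L0) / L0 * 100
= (325.4 - 49.3) / 49.3 * 100
= 276.1 / 49.3 * 100
= 560.0%

560.0%


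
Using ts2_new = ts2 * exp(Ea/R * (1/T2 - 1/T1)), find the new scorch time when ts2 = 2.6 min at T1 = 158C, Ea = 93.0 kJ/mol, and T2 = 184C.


Convert temperatures: T1 = 158 + 273.15 = 431.15 K, T2 = 184 + 273.15 = 457.15 K
ts2_new = 2.6 * exp(93000 / 8.314 * (1/457.15 - 1/431.15))
1/T2 - 1/T1 = -1.3191e-04
ts2_new = 0.59 min

0.59 min


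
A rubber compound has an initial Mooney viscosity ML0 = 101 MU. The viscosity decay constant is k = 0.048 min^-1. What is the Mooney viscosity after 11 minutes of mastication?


ML = ML0 * exp(-k * t)
ML = 101 * exp(-0.048 * 11)
ML = 101 * 0.5898
ML = 59.57 MU

59.57 MU


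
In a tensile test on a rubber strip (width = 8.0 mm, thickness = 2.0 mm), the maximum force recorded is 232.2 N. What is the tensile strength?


Area = width * thickness = 8.0 * 2.0 = 16.0 mm^2
TS = force / area = 232.2 / 16.0 = 14.51 MPa

14.51 MPa


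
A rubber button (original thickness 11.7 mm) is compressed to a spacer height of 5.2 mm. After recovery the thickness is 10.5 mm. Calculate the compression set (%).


CS = (t0 - recovered) / (t0 - ts) * 100
= (11.7 - 10.5) / (11.7 - 5.2) * 100
= 1.2 / 6.5 * 100
= 18.5%

18.5%


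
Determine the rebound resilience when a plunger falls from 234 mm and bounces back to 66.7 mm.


Resilience = h_rebound / h_drop * 100
= 66.7 / 234 * 100
= 28.5%

28.5%


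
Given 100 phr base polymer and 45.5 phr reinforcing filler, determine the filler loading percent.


Filler % = filler / (rubber + filler) * 100
= 45.5 / (100 + 45.5) * 100
= 45.5 / 145.5 * 100
= 31.27%

31.27%


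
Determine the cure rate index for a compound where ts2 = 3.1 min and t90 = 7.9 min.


CRI = 100 / (t90 - ts2)
= 100 / (7.9 - 3.1)
= 100 / 4.8
= 20.83 min^-1

20.83 min^-1


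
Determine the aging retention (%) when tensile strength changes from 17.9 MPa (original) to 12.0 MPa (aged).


Retention = aged / original * 100
= 12.0 / 17.9 * 100
= 67.0%

67.0%


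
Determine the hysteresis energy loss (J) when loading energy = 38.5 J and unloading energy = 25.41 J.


Hysteresis loss = loading - unloading
= 38.5 - 25.41
= 13.09 J

13.09 J


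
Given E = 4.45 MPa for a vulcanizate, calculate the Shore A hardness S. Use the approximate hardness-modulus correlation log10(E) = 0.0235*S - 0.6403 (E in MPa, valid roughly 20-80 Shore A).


log10(E) = 0.0235*S - 0.6403  =>  S = (log10(E) + 0.6403) / 0.0235
log10(4.45) = 0.648360
S = (0.648360 + 0.6403) / 0.0235 = 1.288660 / 0.0235
S = 54.8

Shore A = 54.8


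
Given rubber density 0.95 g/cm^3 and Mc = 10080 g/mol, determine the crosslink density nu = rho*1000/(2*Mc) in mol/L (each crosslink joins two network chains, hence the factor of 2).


nu = rho * 1000 / (2 * Mc)
nu = 0.95 * 1000 / (2 * 10080)
nu = 950.0 / 20160
nu = 0.0471 mol/L

0.0471 mol/L


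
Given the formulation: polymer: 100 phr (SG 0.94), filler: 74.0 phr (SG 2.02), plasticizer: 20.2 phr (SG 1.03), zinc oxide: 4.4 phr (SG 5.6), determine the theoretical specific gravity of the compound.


Sum of weights = 198.6
Volume contributions:
  polymer: 100/0.94 = 106.3830
  filler: 74.0/2.02 = 36.6337
  plasticizer: 20.2/1.03 = 19.6117
  zinc oxide: 4.4/5.6 = 0.7857
Sum of volumes = 163.4140
SG = 198.6 / 163.4140 = 1.215

SG = 1.215


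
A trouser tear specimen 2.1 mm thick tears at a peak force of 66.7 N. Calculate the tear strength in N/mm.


Tear strength = force / thickness
= 66.7 / 2.1
= 31.76 N/mm

31.76 N/mm


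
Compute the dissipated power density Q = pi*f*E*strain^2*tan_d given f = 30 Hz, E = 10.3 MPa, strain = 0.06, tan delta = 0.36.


Q = pi * f * E * strain^2 * tan_d
= pi * 30 * 10.3 * 0.06^2 * 0.36
= pi * 30 * 10.3 * 0.0036 * 0.36
= 1.2581

Q = 1.2581


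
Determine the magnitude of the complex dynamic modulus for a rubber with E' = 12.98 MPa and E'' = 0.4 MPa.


|E*| = sqrt(E'^2 + E''^2)
= sqrt(12.98^2 + 0.4^2)
= sqrt(168.4804 + 0.1600)
= 12.986 MPa

12.986 MPa


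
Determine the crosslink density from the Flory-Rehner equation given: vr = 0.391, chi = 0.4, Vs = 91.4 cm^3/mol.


ln(1 - vr) = ln(1 - 0.391) = -0.4959
Numerator = -((-0.4959) + 0.391 + 0.4 * 0.391^2) = 0.0438
Denominator = 91.4 * (0.391^(1/3) - 0.391/2) = 48.9665
nu = 0.0438 / 48.9665 = 8.9418e-04 mol/cm^3

8.9418e-04 mol/cm^3


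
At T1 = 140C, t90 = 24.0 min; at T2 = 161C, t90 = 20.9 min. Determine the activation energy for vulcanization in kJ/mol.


T1 = 413.15 K, T2 = 434.15 K
1/T1 - 1/T2 = 1.1708e-04
ln(t1/t2) = ln(24.0/20.9) = 0.1383
Ea = 8.314 * 0.1383 / 1.1708e-04 = 9821.4393 J/mol
Ea = 9.82 kJ/mol

9.82 kJ/mol


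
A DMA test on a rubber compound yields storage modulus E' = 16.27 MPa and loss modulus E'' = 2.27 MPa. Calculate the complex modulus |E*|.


|E*| = sqrt(E'^2 + E''^2)
= sqrt(16.27^2 + 2.27^2)
= sqrt(264.7129 + 5.1529)
= 16.428 MPa

16.428 MPa


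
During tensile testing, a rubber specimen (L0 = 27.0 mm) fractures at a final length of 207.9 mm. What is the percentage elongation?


Elongation = (Lf - L0) / L0 * 100
= (207.9 - 27.0) / 27.0 * 100
= 180.9 / 27.0 * 100
= 670.0%

670.0%


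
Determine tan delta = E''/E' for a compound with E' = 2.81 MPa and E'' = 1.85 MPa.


tan delta = E'' / E'
= 1.85 / 2.81
= 0.6584

tan delta = 0.6584


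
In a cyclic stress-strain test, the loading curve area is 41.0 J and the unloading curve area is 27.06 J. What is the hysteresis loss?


Hysteresis loss = loading - unloading
= 41.0 - 27.06
= 13.94 J

13.94 J


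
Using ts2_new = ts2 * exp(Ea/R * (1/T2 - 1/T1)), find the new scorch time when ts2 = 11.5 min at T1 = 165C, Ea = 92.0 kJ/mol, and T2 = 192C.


Convert temperatures: T1 = 165 + 273.15 = 438.15 K, T2 = 192 + 273.15 = 465.15 K
ts2_new = 11.5 * exp(92000 / 8.314 * (1/465.15 - 1/438.15))
1/T2 - 1/T1 = -1.3248e-04
ts2_new = 2.65 min

2.65 min


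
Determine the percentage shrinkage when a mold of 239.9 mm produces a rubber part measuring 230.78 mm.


Shrinkage = (mold - part) / mold * 100
= (239.9 - 230.78) / 239.9 * 100
= 9.12 / 239.9 * 100
= 3.8%

3.8%


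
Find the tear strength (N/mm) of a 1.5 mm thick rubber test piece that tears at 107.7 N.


Tear strength = force / thickness
= 107.7 / 1.5
= 71.8 N/mm

71.8 N/mm


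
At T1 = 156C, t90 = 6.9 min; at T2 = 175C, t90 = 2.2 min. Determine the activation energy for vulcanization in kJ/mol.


T1 = 429.15 K, T2 = 448.15 K
1/T1 - 1/T2 = 9.8792e-05
ln(t1/t2) = ln(6.9/2.2) = 1.1431
Ea = 8.314 * 1.1431 / 9.8792e-05 = 96196.5515 J/mol
Ea = 96.2 kJ/mol

96.2 kJ/mol


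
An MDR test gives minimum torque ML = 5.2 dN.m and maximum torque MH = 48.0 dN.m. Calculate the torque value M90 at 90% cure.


M90 = ML + 0.9 * (MH - ML)
M90 = 5.2 + 0.9 * (48.0 - 5.2)
M90 = 5.2 + 0.9 * 42.8
M90 = 43.72 dN.m

43.72 dN.m


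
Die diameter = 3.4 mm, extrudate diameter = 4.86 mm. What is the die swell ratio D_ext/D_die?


Die swell ratio = D_extrudate / D_die
= 4.86 / 3.4
= 1.429

Die swell = 1.429


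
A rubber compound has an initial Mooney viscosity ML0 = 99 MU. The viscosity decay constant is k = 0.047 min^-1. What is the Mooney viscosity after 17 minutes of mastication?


ML = ML0 * exp(-k * t)
ML = 99 * exp(-0.047 * 17)
ML = 99 * 0.4498
ML = 44.53 MU

44.53 MU


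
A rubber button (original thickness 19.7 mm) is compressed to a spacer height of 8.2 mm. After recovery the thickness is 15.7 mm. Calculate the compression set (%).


CS = (t0 - recovered) / (t0 - ts) * 100
= (19.7 - 15.7) / (19.7 - 8.2) * 100
= 4.0 / 11.5 * 100
= 34.8%

34.8%


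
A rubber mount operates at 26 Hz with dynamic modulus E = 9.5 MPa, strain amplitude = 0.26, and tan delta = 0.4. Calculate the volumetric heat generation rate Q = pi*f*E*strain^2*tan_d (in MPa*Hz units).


Q = pi * f * E * strain^2 * tan_d
= pi * 26 * 9.5 * 0.26^2 * 0.4
= pi * 26 * 9.5 * 0.0676 * 0.4
= 20.9823

Q = 20.9823


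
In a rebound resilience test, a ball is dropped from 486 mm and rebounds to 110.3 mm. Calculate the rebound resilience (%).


Resilience = h_rebound / h_drop * 100
= 110.3 / 486 * 100
= 22.7%

22.7%


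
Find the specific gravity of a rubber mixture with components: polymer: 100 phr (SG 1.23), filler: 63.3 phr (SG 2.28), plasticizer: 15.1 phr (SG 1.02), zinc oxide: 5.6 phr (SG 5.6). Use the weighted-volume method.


Sum of weights = 184.0
Volume contributions:
  polymer: 100/1.23 = 81.3008
  filler: 63.3/2.28 = 27.7632
  plasticizer: 15.1/1.02 = 14.8039
  zinc oxide: 5.6/5.6 = 1.0000
Sum of volumes = 124.8679
SG = 184.0 / 124.8679 = 1.474

SG = 1.474


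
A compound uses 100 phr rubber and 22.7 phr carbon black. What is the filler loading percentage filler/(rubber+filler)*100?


Filler % = filler / (rubber + filler) * 100
= 22.7 / (100 + 22.7) * 100
= 22.7 / 122.7 * 100
= 18.5%

18.5%


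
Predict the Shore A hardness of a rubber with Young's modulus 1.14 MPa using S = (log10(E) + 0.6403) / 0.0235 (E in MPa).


log10(E) = 0.0235*S - 0.6403  =>  S = (log10(E) + 0.6403) / 0.0235
log10(1.14) = 0.056905
S = (0.056905 + 0.6403) / 0.0235 = 0.697205 / 0.0235
S = 29.7

Shore A = 29.7


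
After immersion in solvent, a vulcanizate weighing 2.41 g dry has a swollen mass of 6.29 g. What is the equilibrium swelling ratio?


Q = W_swollen / W_dry
Q = 6.29 / 2.41
Q = 2.61

Q = 2.61


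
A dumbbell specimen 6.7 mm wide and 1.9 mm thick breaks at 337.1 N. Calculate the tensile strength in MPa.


Area = width * thickness = 6.7 * 1.9 = 12.73 mm^2
TS = force / area = 337.1 / 12.73 = 26.48 MPa

26.48 MPa


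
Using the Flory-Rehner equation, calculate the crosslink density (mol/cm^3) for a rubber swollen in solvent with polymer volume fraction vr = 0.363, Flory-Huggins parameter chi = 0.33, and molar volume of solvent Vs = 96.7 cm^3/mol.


ln(1 - vr) = ln(1 - 0.363) = -0.4510
Numerator = -((-0.4510) + 0.363 + 0.33 * 0.363^2) = 0.0445
Denominator = 96.7 * (0.363^(1/3) - 0.363/2) = 51.4298
nu = 0.0445 / 51.4298 = 8.6529e-04 mol/cm^3

8.6529e-04 mol/cm^3


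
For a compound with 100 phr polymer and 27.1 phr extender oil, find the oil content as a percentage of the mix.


Oil % = oil / (100 + oil) * 100
= 27.1 / (100 + 27.1) * 100
= 27.1 / 127.1 * 100
= 21.32%

21.32%


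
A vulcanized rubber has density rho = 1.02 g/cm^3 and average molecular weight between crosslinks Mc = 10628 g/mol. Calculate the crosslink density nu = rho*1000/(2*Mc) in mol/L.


nu = rho * 1000 / (2 * Mc)
nu = 1.02 * 1000 / (2 * 10628)
nu = 1020.0 / 21256
nu = 0.0480 mol/L

0.0480 mol/L


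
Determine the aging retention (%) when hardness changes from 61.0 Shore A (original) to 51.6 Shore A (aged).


Retention = aged / original * 100
= 51.6 / 61.0 * 100
= 84.6%

84.6%


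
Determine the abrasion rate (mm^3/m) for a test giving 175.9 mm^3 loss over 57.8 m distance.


Rate = volume_loss / distance
= 175.9 / 57.8
= 3.043 mm^3/m

3.043 mm^3/m


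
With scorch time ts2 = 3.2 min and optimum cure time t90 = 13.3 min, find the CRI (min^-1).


CRI = 100 / (t90 - ts2)
= 100 / (13.3 - 3.2)
= 100 / 10.1
= 9.9 min^-1

9.9 min^-1


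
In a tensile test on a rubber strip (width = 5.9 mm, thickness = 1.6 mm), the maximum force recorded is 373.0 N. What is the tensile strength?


Area = width * thickness = 5.9 * 1.6 = 9.44 mm^2
TS = force / area = 373.0 / 9.44 = 39.51 MPa

39.51 MPa


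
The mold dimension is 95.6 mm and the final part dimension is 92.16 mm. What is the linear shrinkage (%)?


Shrinkage = (mold - part) / mold * 100
= (95.6 - 92.16) / 95.6 * 100
= 3.44 / 95.6 * 100
= 3.6%

3.6%


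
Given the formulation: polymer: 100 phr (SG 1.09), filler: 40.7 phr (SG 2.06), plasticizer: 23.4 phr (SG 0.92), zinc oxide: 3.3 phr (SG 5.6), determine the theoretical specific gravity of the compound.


Sum of weights = 167.4
Volume contributions:
  polymer: 100/1.09 = 91.7431
  filler: 40.7/2.06 = 19.7573
  plasticizer: 23.4/0.92 = 25.4348
  zinc oxide: 3.3/5.6 = 0.5893
Sum of volumes = 137.5245
SG = 167.4 / 137.5245 = 1.217

SG = 1.217


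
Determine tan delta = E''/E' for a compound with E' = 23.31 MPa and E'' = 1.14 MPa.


tan delta = E'' / E'
= 1.14 / 23.31
= 0.0489

tan delta = 0.0489


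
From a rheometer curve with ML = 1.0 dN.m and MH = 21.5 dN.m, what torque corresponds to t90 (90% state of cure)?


M90 = ML + 0.9 * (MH - ML)
M90 = 1.0 + 0.9 * (21.5 - 1.0)
M90 = 1.0 + 0.9 * 20.5
M90 = 19.45 dN.m

19.45 dN.m


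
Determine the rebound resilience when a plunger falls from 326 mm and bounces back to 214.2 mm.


Resilience = h_rebound / h_drop * 100
= 214.2 / 326 * 100
= 65.7%

65.7%


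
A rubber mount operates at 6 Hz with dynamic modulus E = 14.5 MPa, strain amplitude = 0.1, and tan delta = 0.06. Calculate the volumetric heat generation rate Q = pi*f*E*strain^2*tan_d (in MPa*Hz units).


Q = pi * f * E * strain^2 * tan_d
= pi * 6 * 14.5 * 0.1^2 * 0.06
= pi * 6 * 14.5 * 0.0100 * 0.06
= 0.1640

Q = 0.1640


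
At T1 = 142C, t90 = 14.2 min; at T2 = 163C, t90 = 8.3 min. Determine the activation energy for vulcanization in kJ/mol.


T1 = 415.15 K, T2 = 436.15 K
1/T1 - 1/T2 = 1.1598e-04
ln(t1/t2) = ln(14.2/8.3) = 0.5370
Ea = 8.314 * 0.5370 / 1.1598e-04 = 38494.1710 J/mol
Ea = 38.49 kJ/mol

38.49 kJ/mol


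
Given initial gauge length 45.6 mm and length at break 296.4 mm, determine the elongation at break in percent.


Elongation = (Lf - L0) / L0 * 100
= (296.4 - 45.6) / 45.6 * 100
= 250.8 / 45.6 * 100
= 550.0%

550.0%


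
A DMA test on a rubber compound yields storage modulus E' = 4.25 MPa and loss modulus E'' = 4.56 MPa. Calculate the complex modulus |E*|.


|E*| = sqrt(E'^2 + E''^2)
= sqrt(4.25^2 + 4.56^2)
= sqrt(18.0625 + 20.7936)
= 6.233 MPa

6.233 MPa


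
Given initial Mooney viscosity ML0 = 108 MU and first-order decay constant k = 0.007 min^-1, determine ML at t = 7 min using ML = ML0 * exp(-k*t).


ML = ML0 * exp(-k * t)
ML = 108 * exp(-0.007 * 7)
ML = 108 * 0.9522
ML = 102.84 MU

102.84 MU


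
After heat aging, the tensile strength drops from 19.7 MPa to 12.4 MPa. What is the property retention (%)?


Retention = aged / original * 100
= 12.4 / 19.7 * 100
= 62.9%

62.9%


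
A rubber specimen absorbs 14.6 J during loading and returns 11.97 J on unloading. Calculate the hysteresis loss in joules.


Hysteresis loss = loading - unloading
= 14.6 - 11.97
= 2.63 J

2.63 J


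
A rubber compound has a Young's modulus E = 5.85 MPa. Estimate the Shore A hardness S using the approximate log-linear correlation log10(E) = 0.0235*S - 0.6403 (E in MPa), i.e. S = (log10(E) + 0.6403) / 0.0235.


log10(E) = 0.0235*S - 0.6403  =>  S = (log10(E) + 0.6403) / 0.0235
log10(5.85) = 0.767156
S = (0.767156 + 0.6403) / 0.0235 = 1.407456 / 0.0235
S = 59.9

Shore A = 59.9


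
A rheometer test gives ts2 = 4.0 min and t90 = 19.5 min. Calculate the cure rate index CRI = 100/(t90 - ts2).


CRI = 100 / (t90 - ts2)
= 100 / (19.5 - 4.0)
= 100 / 15.5
= 6.45 min^-1

6.45 min^-1


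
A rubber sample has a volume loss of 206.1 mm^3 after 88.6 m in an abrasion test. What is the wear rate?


Rate = volume_loss / distance
= 206.1 / 88.6
= 2.326 mm^3/m

2.326 mm^3/m


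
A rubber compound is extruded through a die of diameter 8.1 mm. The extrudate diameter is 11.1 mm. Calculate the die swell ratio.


Die swell ratio = D_extrudate / D_die
= 11.1 / 8.1
= 1.37

Die swell = 1.37


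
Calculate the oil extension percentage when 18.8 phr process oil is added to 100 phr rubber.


Oil % = oil / (100 + oil) * 100
= 18.8 / (100 + 18.8) * 100
= 18.8 / 118.8 * 100
= 15.82%

15.82%


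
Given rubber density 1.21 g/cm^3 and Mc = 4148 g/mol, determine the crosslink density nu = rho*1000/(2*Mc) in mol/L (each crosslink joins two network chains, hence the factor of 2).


nu = rho * 1000 / (2 * Mc)
nu = 1.21 * 1000 / (2 * 4148)
nu = 1210.0 / 8296
nu = 0.1459 mol/L

0.1459 mol/L


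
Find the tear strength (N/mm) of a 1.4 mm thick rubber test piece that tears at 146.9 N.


Tear strength = force / thickness
= 146.9 / 1.4
= 104.93 N/mm

104.93 N/mm


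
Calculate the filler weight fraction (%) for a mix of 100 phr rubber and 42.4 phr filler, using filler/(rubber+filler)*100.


Filler % = filler / (rubber + filler) * 100
= 42.4 / (100 + 42.4) * 100
= 42.4 / 142.4 * 100
= 29.78%

29.78%


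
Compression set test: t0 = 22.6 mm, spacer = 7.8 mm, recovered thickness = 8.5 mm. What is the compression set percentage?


CS = (t0 - recovered) / (t0 - ts) * 100
= (22.6 - 8.5) / (22.6 - 7.8) * 100
= 14.1 / 14.8 * 100
= 95.3%

95.3%
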